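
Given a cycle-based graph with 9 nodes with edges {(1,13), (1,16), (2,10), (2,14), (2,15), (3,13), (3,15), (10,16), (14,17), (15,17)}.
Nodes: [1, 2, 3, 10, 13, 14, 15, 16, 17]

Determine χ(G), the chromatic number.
Clique number ω(G) = 2 (lower bound: χ ≥ ω).
Odd cycle [13, 1, 16, 10, 2, 15, 3] needs 3 colors (χ ≥ 3).
The coloring below uses 3 colors, so χ(G) = 3.
A valid 3-coloring: color 1: [13, 14, 15, 16]; color 2: [1, 2, 3, 17]; color 3: [10].

χ(G) = 3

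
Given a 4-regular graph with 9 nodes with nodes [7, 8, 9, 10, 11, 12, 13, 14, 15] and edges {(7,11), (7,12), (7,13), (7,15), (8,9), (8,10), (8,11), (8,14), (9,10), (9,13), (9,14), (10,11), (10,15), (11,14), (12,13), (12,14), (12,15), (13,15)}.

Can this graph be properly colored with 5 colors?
Yes, G is 5-colorable

A valid 5-coloring: color 1: [9, 11, 12]; color 2: [7, 10, 14]; color 3: [8, 15]; color 4: [13].
(χ(G) = 4 ≤ 5.)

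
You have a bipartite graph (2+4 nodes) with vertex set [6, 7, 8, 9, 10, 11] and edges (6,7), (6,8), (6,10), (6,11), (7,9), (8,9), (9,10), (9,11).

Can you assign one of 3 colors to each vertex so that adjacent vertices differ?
A valid 3-coloring: color 1: [6, 9]; color 2: [7, 8, 10, 11].
(χ(G) = 2 ≤ 3.)

Yes, G is 3-colorable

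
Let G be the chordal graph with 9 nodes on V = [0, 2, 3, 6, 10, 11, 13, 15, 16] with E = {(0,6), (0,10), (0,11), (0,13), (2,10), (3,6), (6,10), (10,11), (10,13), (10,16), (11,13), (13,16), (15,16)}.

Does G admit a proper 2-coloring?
The clique on vertices [0, 10, 11, 13] has size 4 > 2, so it alone needs 4 colors.

No, G is not 2-colorable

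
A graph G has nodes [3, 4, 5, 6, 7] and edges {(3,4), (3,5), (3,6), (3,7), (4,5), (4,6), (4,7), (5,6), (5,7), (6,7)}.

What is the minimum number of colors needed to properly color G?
χ(G) = 5

Clique number ω(G) = 5 (lower bound: χ ≥ ω).
The clique on [3, 4, 5, 6, 7] has size 5, forcing χ ≥ 5, and the coloring below uses 5 colors, so χ(G) = 5.
A valid 5-coloring: color 1: [3]; color 2: [7]; color 3: [6]; color 4: [5]; color 5: [4].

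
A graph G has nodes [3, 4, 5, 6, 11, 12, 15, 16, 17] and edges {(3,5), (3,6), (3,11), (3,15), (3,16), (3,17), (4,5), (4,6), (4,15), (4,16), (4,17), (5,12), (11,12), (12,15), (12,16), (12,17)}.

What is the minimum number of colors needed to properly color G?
χ(G) = 2

Clique number ω(G) = 2 (lower bound: χ ≥ ω).
The graph is bipartite (no odd cycle), so 2 colors suffice: χ(G) = 2.
A valid 2-coloring: color 1: [3, 4, 12]; color 2: [5, 6, 11, 15, 16, 17].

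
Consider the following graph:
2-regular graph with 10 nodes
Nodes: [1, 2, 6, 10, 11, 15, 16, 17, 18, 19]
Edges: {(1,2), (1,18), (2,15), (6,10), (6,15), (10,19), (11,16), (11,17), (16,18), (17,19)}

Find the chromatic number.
χ(G) = 2

Clique number ω(G) = 2 (lower bound: χ ≥ ω).
The graph is bipartite (no odd cycle), so 2 colors suffice: χ(G) = 2.
A valid 2-coloring: color 1: [1, 10, 15, 16, 17]; color 2: [2, 6, 11, 18, 19].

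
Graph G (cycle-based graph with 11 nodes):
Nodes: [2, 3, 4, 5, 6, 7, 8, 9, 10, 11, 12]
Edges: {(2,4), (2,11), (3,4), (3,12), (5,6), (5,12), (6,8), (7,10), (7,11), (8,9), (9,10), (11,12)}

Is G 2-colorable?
Odd cycle [2, 4, 3, 12, 11] needs 3 colors (χ ≥ 3).
Hence χ(G) ≥ 3 > 2, so no proper 2-coloring exists.

No, G is not 2-colorable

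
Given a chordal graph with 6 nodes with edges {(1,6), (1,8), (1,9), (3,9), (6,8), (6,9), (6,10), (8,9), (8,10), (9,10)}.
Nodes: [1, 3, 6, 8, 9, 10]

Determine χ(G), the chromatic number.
χ(G) = 4

Clique number ω(G) = 4 (lower bound: χ ≥ ω).
The clique on [1, 6, 8, 9] has size 4, forcing χ ≥ 4, and the coloring below uses 4 colors, so χ(G) = 4.
A valid 4-coloring: color 1: [9]; color 2: [3, 8]; color 3: [6]; color 4: [1, 10].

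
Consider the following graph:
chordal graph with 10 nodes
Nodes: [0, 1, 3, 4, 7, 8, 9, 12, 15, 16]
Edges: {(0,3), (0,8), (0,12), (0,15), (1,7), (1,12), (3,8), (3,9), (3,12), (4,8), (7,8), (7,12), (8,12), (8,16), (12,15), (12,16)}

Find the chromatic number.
Clique number ω(G) = 4 (lower bound: χ ≥ ω).
The clique on [0, 3, 8, 12] has size 4, forcing χ ≥ 4, and the coloring below uses 4 colors, so χ(G) = 4.
A valid 4-coloring: color 1: [4, 9, 12]; color 2: [1, 8, 15]; color 3: [3, 7, 16]; color 4: [0].

χ(G) = 4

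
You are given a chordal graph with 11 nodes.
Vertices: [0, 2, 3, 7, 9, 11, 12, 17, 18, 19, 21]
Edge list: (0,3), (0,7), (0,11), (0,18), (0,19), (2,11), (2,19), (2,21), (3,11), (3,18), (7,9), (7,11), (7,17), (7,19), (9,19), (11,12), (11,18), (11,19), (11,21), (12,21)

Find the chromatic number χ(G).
Clique number ω(G) = 4 (lower bound: χ ≥ ω).
The clique on [0, 3, 11, 18] has size 4, forcing χ ≥ 4, and the coloring below uses 4 colors, so χ(G) = 4.
A valid 4-coloring: color 1: [9, 11, 17]; color 2: [18, 19, 21]; color 3: [0, 2, 12]; color 4: [3, 7].

χ(G) = 4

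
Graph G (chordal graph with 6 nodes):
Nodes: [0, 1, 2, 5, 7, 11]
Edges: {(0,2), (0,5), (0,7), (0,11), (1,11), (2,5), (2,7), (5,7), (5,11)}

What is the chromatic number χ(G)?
Clique number ω(G) = 4 (lower bound: χ ≥ ω).
The clique on [0, 2, 5, 7] has size 4, forcing χ ≥ 4, and the coloring below uses 4 colors, so χ(G) = 4.
A valid 4-coloring: color 1: [1, 5]; color 2: [0]; color 3: [2, 11]; color 4: [7].

χ(G) = 4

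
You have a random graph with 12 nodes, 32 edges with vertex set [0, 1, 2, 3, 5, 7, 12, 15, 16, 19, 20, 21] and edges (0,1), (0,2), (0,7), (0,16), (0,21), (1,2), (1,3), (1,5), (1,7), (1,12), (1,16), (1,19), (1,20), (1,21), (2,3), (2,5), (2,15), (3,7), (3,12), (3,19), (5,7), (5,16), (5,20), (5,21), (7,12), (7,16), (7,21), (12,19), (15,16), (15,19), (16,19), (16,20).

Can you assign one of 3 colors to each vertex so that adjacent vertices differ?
The clique on vertices [1, 3, 12, 19] has size 4 > 3, so it alone needs 4 colors.

No, G is not 3-colorable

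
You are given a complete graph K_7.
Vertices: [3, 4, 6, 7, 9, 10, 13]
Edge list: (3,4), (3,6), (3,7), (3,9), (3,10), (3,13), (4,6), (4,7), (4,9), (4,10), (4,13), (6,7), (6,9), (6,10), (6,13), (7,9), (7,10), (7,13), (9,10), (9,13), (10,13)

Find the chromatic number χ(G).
χ(G) = 7

Clique number ω(G) = 7 (lower bound: χ ≥ ω).
The clique on [3, 4, 6, 7, 9, 10, 13] has size 7, forcing χ ≥ 7, and the coloring below uses 7 colors, so χ(G) = 7.
A valid 7-coloring: color 1: [13]; color 2: [3]; color 3: [9]; color 4: [7]; color 5: [4]; color 6: [6]; color 7: [10].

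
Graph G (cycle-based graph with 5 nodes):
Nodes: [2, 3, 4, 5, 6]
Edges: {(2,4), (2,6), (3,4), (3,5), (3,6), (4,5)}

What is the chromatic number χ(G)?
Clique number ω(G) = 3 (lower bound: χ ≥ ω).
The clique on [3, 4, 5] has size 3, forcing χ ≥ 3, and the coloring below uses 3 colors, so χ(G) = 3.
A valid 3-coloring: color 1: [2, 3]; color 2: [4, 6]; color 3: [5].

χ(G) = 3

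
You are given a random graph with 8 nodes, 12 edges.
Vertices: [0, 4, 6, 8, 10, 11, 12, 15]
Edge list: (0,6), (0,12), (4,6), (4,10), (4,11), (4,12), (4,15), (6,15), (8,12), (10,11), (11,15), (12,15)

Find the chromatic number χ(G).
χ(G) = 3

Clique number ω(G) = 3 (lower bound: χ ≥ ω).
The clique on [4, 10, 11] has size 3, forcing χ ≥ 3, and the coloring below uses 3 colors, so χ(G) = 3.
A valid 3-coloring: color 1: [0, 4, 8]; color 2: [10, 15]; color 3: [6, 11, 12].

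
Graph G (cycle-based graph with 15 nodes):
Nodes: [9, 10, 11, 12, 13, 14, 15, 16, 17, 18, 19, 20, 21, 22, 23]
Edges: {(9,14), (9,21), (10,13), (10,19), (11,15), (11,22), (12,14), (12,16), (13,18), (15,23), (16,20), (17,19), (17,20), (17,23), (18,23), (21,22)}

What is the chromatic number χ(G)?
χ(G) = 3

Clique number ω(G) = 2 (lower bound: χ ≥ ω).
Odd cycle [20, 16, 12, 14, 9, 21, 22, 11, 15, 23, 17] needs 3 colors (χ ≥ 3).
The coloring below uses 3 colors, so χ(G) = 3.
A valid 3-coloring: color 1: [10, 11, 14, 16, 17, 18, 21]; color 2: [9, 12, 13, 19, 20, 22, 23]; color 3: [15].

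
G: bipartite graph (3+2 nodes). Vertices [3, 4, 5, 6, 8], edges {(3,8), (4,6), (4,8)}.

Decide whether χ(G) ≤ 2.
A valid 2-coloring: color 1: [3, 4, 5]; color 2: [6, 8].
(χ(G) = 2 ≤ 2.)

Yes, G is 2-colorable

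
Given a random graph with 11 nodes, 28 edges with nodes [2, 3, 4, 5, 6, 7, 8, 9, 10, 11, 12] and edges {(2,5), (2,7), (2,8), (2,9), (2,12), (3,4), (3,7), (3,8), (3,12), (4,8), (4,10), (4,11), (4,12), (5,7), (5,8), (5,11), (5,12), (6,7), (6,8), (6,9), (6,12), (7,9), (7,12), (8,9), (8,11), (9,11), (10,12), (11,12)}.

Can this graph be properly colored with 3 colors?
The clique on vertices [2, 5, 7, 12] has size 4 > 3, so it alone needs 4 colors.

No, G is not 3-colorable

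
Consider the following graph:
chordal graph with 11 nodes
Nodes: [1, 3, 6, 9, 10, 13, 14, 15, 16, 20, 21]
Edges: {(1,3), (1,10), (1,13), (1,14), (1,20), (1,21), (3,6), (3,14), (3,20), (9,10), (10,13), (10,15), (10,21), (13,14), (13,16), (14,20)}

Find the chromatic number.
Clique number ω(G) = 4 (lower bound: χ ≥ ω).
The clique on [1, 3, 14, 20] has size 4, forcing χ ≥ 4, and the coloring below uses 4 colors, so χ(G) = 4.
A valid 4-coloring: color 1: [1, 6, 9, 15, 16]; color 2: [10, 14]; color 3: [3, 13, 21]; color 4: [20].

χ(G) = 4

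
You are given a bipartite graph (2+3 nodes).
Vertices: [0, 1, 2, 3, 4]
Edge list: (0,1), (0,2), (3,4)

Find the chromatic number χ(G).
χ(G) = 2

Clique number ω(G) = 2 (lower bound: χ ≥ ω).
The graph is bipartite (no odd cycle), so 2 colors suffice: χ(G) = 2.
A valid 2-coloring: color 1: [0, 4]; color 2: [1, 2, 3].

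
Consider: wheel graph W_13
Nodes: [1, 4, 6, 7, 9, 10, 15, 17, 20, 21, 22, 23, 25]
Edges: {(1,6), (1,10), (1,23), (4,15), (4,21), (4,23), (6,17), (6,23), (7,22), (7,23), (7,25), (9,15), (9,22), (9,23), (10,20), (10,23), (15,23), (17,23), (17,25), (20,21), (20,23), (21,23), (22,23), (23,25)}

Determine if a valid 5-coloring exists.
Yes, G is 5-colorable

A valid 5-coloring: color 1: [23]; color 2: [6, 10, 15, 21, 22, 25]; color 3: [1, 4, 7, 9, 17, 20].
(χ(G) = 3 ≤ 5.)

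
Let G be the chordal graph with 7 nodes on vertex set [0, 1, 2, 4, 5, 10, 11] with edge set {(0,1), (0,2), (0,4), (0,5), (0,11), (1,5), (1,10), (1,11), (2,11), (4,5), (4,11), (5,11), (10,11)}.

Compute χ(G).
Clique number ω(G) = 4 (lower bound: χ ≥ ω).
The clique on [0, 1, 5, 11] has size 4, forcing χ ≥ 4, and the coloring below uses 4 colors, so χ(G) = 4.
A valid 4-coloring: color 1: [11]; color 2: [0, 10]; color 3: [2, 5]; color 4: [1, 4].

χ(G) = 4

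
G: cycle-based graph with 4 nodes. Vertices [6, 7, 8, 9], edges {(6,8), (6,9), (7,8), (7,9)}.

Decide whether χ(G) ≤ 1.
Edge (6,8) forces its endpoints to differ, so 1 color is not enough.

No, G is not 1-colorable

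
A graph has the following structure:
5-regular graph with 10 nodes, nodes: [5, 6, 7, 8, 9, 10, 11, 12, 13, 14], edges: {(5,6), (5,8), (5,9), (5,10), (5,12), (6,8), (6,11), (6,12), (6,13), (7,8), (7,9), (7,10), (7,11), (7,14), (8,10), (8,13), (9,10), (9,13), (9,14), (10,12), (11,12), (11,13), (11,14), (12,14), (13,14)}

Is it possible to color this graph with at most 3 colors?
No, G is not 3-colorable

Odd cycle [12, 11, 13, 8, 5] needs 3 colors (χ ≥ 3).
Vertex 6 is adjacent to every vertex of [5, 8, 11, 12, 13], which already need 3 colors among themselves, so 6 needs a new color (χ ≥ 4).
Hence χ(G) ≥ 4 > 3, so no proper 3-coloring exists.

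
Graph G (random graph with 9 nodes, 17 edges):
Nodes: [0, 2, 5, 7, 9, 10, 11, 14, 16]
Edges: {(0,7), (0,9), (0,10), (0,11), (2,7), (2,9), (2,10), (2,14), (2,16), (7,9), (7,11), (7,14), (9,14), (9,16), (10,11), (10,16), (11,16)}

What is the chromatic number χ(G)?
χ(G) = 4

Clique number ω(G) = 4 (lower bound: χ ≥ ω).
The clique on [2, 7, 9, 14] has size 4, forcing χ ≥ 4, and the coloring below uses 4 colors, so χ(G) = 4.
A valid 4-coloring: color 1: [5, 9, 11]; color 2: [7, 10]; color 3: [0, 2]; color 4: [14, 16].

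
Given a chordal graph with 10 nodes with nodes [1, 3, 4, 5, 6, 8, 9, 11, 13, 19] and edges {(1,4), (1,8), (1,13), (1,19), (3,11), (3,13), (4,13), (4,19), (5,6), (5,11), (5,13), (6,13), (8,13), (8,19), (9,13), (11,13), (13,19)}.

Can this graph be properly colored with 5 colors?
Yes, G is 5-colorable

A valid 5-coloring: color 1: [13]; color 2: [6, 9, 11, 19]; color 3: [1, 3, 5]; color 4: [4, 8].
(χ(G) = 4 ≤ 5.)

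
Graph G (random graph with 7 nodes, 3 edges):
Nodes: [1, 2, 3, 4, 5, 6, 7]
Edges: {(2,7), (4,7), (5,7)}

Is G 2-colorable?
A valid 2-coloring: color 1: [1, 3, 6, 7]; color 2: [2, 4, 5].
(χ(G) = 2 ≤ 2.)

Yes, G is 2-colorable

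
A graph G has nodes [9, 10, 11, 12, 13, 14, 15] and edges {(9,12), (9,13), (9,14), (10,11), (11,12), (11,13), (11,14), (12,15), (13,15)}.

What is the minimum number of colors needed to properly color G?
χ(G) = 2

Clique number ω(G) = 2 (lower bound: χ ≥ ω).
The graph is bipartite (no odd cycle), so 2 colors suffice: χ(G) = 2.
A valid 2-coloring: color 1: [9, 11, 15]; color 2: [10, 12, 13, 14].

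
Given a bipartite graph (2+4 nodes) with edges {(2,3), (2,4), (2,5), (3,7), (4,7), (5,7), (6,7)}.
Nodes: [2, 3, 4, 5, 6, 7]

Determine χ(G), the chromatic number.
Clique number ω(G) = 2 (lower bound: χ ≥ ω).
The graph is bipartite (no odd cycle), so 2 colors suffice: χ(G) = 2.
A valid 2-coloring: color 1: [2, 7]; color 2: [3, 4, 5, 6].

χ(G) = 2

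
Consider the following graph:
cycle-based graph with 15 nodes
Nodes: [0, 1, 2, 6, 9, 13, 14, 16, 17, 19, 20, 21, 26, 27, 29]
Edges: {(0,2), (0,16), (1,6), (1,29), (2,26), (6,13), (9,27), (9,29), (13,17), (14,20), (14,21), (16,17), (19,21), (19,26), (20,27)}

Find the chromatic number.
Clique number ω(G) = 2 (lower bound: χ ≥ ω).
Odd cycle [21, 19, 26, 2, 0, 16, 17, 13, 6, 1, 29, 9, 27, 20, 14] needs 3 colors (χ ≥ 3).
The coloring below uses 3 colors, so χ(G) = 3.
A valid 3-coloring: color 1: [0, 6, 17, 20, 21, 26, 29]; color 2: [1, 2, 9, 13, 14, 16, 19]; color 3: [27].

χ(G) = 3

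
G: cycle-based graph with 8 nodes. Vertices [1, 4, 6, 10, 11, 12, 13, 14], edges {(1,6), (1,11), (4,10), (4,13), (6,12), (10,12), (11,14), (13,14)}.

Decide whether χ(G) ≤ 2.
A valid 2-coloring: color 1: [1, 4, 12, 14]; color 2: [6, 10, 11, 13].
(χ(G) = 2 ≤ 2.)

Yes, G is 2-colorable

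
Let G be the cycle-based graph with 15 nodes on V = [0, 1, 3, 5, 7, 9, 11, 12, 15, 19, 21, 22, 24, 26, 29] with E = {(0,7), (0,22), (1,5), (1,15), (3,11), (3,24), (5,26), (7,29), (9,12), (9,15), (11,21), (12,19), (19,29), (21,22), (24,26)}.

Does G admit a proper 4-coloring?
A valid 4-coloring: color 1: [0, 1, 3, 9, 21, 26, 29]; color 2: [5, 7, 11, 15, 19, 22, 24]; color 3: [12].
(χ(G) = 3 ≤ 4.)

Yes, G is 4-colorable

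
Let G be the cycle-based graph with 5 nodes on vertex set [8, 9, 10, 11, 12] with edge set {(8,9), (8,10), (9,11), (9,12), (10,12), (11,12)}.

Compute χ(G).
Clique number ω(G) = 3 (lower bound: χ ≥ ω).
The clique on [9, 11, 12] has size 3, forcing χ ≥ 3, and the coloring below uses 3 colors, so χ(G) = 3.
A valid 3-coloring: color 1: [8, 12]; color 2: [9, 10]; color 3: [11].

χ(G) = 3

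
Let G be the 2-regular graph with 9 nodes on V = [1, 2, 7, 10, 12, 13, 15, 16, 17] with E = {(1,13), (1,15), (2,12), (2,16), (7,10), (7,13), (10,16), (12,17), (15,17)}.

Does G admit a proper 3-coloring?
A valid 3-coloring: color 1: [12, 13, 15, 16]; color 2: [1, 2, 7, 17]; color 3: [10].
(χ(G) = 3 ≤ 3.)

Yes, G is 3-colorable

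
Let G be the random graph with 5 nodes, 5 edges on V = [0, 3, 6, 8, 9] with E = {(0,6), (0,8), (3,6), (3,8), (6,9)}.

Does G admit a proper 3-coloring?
Yes, G is 3-colorable

A valid 3-coloring: color 1: [6, 8]; color 2: [0, 3, 9].
(χ(G) = 2 ≤ 3.)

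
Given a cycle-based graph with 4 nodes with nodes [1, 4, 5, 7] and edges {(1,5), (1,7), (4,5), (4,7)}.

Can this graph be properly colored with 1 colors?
Edge (1,5) forces its endpoints to differ, so 1 color is not enough.

No, G is not 1-colorable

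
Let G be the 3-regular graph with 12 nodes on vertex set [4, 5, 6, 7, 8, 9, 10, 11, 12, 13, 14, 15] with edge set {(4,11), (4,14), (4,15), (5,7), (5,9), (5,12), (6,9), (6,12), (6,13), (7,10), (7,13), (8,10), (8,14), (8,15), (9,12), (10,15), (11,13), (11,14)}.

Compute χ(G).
χ(G) = 3

Clique number ω(G) = 3 (lower bound: χ ≥ ω).
The clique on [4, 11, 14] has size 3, forcing χ ≥ 3, and the coloring below uses 3 colors, so χ(G) = 3.
A valid 3-coloring: color 1: [7, 12, 14, 15]; color 2: [4, 8, 9, 13]; color 3: [5, 6, 10, 11].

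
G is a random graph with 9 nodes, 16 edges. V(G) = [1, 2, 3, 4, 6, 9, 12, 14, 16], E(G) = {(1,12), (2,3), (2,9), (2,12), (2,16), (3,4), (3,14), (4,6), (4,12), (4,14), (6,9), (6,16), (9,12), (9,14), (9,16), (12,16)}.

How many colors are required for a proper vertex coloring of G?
χ(G) = 4

Clique number ω(G) = 4 (lower bound: χ ≥ ω).
The clique on [2, 9, 12, 16] has size 4, forcing χ ≥ 4, and the coloring below uses 4 colors, so χ(G) = 4.
A valid 4-coloring: color 1: [1, 4, 9]; color 2: [3, 6, 12]; color 3: [14, 16]; color 4: [2].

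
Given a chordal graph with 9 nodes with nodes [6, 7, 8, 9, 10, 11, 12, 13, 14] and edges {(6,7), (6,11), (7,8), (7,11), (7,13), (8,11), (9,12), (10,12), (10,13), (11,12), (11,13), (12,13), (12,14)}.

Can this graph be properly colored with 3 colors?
A valid 3-coloring: color 1: [9, 10, 11, 14]; color 2: [7, 12]; color 3: [6, 8, 13].
(χ(G) = 3 ≤ 3.)

Yes, G is 3-colorable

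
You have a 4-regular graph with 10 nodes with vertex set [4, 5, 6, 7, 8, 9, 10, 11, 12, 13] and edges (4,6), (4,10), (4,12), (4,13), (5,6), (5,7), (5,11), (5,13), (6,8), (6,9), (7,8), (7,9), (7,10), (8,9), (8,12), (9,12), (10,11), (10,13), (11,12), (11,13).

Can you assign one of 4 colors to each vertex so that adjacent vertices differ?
Yes, G is 4-colorable

A valid 4-coloring: color 1: [5, 8, 10]; color 2: [6, 7, 12, 13]; color 3: [4, 9, 11].
(χ(G) = 3 ≤ 4.)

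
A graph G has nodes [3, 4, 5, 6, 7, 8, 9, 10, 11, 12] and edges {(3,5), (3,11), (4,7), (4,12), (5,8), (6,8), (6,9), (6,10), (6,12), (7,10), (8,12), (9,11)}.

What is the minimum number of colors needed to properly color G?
Clique number ω(G) = 3 (lower bound: χ ≥ ω).
The clique on [6, 8, 12] has size 3, forcing χ ≥ 3, and the coloring below uses 3 colors, so χ(G) = 3.
A valid 3-coloring: color 1: [5, 6, 7, 11]; color 2: [3, 9, 10, 12]; color 3: [4, 8].

χ(G) = 3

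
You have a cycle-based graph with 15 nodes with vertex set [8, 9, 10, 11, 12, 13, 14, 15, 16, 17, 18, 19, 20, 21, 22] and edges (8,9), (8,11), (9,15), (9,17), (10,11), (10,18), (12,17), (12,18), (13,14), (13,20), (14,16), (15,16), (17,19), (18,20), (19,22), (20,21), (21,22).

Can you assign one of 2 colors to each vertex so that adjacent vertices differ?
No, G is not 2-colorable

Odd cycle [12, 17, 9, 15, 16, 14, 13, 20, 18] needs 3 colors (χ ≥ 3).
Hence χ(G) ≥ 3 > 2, so no proper 2-coloring exists.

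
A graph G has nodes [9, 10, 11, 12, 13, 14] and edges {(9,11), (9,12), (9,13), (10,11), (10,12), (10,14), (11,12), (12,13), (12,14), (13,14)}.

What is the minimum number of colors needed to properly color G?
Clique number ω(G) = 3 (lower bound: χ ≥ ω).
Odd cycle [9, 11, 10, 14, 13] needs 3 colors (χ ≥ 3).
Vertex 12 is adjacent to every vertex of [9, 10, 11, 13, 14], which already need 3 colors among themselves, so 12 needs a new color (χ ≥ 4).
The coloring below uses 4 colors, so χ(G) = 4.
A valid 4-coloring: color 1: [12]; color 2: [9, 14]; color 3: [11, 13]; color 4: [10].

χ(G) = 4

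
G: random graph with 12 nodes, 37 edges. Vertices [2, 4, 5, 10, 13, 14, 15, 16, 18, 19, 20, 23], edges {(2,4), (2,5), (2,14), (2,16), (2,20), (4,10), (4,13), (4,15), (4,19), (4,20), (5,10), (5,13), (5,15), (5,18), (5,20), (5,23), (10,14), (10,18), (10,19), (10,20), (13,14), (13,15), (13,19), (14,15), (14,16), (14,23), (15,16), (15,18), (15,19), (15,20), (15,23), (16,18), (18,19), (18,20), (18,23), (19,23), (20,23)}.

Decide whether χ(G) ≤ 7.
A valid 7-coloring: color 1: [2, 10, 15]; color 2: [13, 18]; color 3: [14, 19, 20]; color 4: [4, 5, 16]; color 5: [23].
(χ(G) = 5 ≤ 7.)

Yes, G is 7-colorable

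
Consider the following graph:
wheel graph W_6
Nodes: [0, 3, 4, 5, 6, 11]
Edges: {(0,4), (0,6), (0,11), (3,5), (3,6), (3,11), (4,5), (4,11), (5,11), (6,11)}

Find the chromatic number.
Clique number ω(G) = 3 (lower bound: χ ≥ ω).
Odd cycle [4, 5, 3, 6, 0] needs 3 colors (χ ≥ 3).
Vertex 11 is adjacent to every vertex of [0, 3, 4, 5, 6], which already need 3 colors among themselves, so 11 needs a new color (χ ≥ 4).
The coloring below uses 4 colors, so χ(G) = 4.
A valid 4-coloring: color 1: [11]; color 2: [4, 6]; color 3: [0, 5]; color 4: [3].

χ(G) = 4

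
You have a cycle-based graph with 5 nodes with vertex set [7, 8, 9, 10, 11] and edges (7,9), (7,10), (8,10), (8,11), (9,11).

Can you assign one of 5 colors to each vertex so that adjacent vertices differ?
Yes, G is 5-colorable

A valid 5-coloring: color 1: [9, 10]; color 2: [7, 8]; color 3: [11].
(χ(G) = 3 ≤ 5.)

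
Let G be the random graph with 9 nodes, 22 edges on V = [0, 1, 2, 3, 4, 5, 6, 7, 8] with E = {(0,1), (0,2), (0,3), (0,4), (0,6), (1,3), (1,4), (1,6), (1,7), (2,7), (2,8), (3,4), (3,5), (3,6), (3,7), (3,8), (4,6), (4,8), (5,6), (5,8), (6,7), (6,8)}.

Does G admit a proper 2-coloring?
The clique on vertices [0, 1, 3, 4, 6] has size 5 > 2, so it alone needs 5 colors.

No, G is not 2-colorable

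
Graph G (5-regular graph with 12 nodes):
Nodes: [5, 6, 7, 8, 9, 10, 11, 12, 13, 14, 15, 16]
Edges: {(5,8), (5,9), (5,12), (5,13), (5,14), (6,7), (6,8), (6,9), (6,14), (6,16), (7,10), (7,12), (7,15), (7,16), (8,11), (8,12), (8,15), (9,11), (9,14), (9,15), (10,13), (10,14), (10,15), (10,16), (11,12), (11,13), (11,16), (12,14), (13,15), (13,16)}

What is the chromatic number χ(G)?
Clique number ω(G) = 3 (lower bound: χ ≥ ω).
Suppose a proper 3-coloring c exists. The clique [5, 8, 12] takes 3 distinct colors; by symmetry let c(5) = 1, c(8) = 2, c(12) = 3.
- Vertex 11: neighbors [8, 12] already have colors [2, 3] ⇒ c(11) = 1.
- Vertex 14: neighbors [5, 12] already have colors [1, 3] ⇒ c(14) = 2.
- Vertex 9: neighbors [5, 14] already have colors [1, 2] ⇒ c(9) = 3.
- Vertex 15: neighbors [8, 9] already have colors [2, 3] ⇒ c(15) = 1.
- Vertex 7: neighbors [15, 12] already have colors [1, 3] ⇒ c(7) = 2.
- Vertex 16: neighbors [11, 7] already have colors [1, 2] ⇒ c(16) = 3.
- Vertex 10: neighbors [15, 7, 16] already have colors [1, 2, 3] — all 3 colors blocked. Contradiction.
The forced assignments end in a contradiction, so G has no proper 3-coloring (χ ≥ 4).
The coloring below uses 4 colors, so χ(G) = 4.
A valid 4-coloring: color 1: [7, 8, 9, 13]; color 2: [11, 14, 15]; color 3: [6, 10, 12]; color 4: [5, 16].

χ(G) = 4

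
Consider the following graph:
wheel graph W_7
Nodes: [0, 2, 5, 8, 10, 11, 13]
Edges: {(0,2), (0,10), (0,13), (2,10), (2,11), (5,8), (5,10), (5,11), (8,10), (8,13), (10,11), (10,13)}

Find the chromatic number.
Clique number ω(G) = 3 (lower bound: χ ≥ ω).
The clique on [0, 2, 10] has size 3, forcing χ ≥ 3, and the coloring below uses 3 colors, so χ(G) = 3.
A valid 3-coloring: color 1: [10]; color 2: [0, 8, 11]; color 3: [2, 5, 13].

χ(G) = 3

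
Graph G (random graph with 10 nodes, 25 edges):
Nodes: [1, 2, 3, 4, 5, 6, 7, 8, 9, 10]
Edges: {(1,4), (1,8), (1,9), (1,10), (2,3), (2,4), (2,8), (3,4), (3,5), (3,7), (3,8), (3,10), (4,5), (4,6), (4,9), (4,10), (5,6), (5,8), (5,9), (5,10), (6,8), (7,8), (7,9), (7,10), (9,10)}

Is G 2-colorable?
No, G is not 2-colorable

The clique on vertices [1, 4, 9, 10] has size 4 > 2, so it alone needs 4 colors.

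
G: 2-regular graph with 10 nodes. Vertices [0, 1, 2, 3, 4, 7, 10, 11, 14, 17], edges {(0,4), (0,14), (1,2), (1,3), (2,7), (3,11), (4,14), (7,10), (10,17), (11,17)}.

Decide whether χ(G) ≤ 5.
Yes, G is 5-colorable

A valid 5-coloring: color 1: [1, 7, 14, 17]; color 2: [2, 4, 10, 11]; color 3: [0, 3].
(χ(G) = 3 ≤ 5.)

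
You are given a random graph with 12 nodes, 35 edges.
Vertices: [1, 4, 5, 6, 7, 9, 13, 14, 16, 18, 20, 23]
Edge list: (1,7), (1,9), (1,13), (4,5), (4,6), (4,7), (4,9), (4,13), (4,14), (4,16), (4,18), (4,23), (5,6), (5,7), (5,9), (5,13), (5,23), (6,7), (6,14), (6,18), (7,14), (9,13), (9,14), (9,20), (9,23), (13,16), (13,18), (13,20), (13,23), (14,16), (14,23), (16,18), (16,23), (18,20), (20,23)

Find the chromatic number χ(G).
χ(G) = 5

Clique number ω(G) = 5 (lower bound: χ ≥ ω).
The clique on [4, 5, 9, 13, 23] has size 5, forcing χ ≥ 5, and the coloring below uses 5 colors, so χ(G) = 5.
A valid 5-coloring: color 1: [1, 4, 20]; color 2: [13, 14]; color 3: [6, 9, 16]; color 4: [7, 18, 23]; color 5: [5].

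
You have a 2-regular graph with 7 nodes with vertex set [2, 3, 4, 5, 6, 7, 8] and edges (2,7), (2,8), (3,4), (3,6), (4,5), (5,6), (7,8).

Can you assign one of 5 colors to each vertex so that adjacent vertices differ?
A valid 5-coloring: color 1: [4, 6, 8]; color 2: [2, 3, 5]; color 3: [7].
(χ(G) = 3 ≤ 5.)

Yes, G is 5-colorable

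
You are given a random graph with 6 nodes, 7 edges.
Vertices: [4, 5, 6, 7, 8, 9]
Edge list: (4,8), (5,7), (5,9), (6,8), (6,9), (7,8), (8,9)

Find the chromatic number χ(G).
χ(G) = 3

Clique number ω(G) = 3 (lower bound: χ ≥ ω).
The clique on [6, 8, 9] has size 3, forcing χ ≥ 3, and the coloring below uses 3 colors, so χ(G) = 3.
A valid 3-coloring: color 1: [5, 8]; color 2: [4, 7, 9]; color 3: [6].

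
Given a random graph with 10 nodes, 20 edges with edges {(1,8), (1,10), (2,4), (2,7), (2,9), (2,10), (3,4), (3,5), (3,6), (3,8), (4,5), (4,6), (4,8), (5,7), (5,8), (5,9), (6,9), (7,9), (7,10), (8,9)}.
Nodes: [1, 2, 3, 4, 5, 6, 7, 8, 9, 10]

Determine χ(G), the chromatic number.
χ(G) = 4

Clique number ω(G) = 4 (lower bound: χ ≥ ω).
The clique on [3, 4, 5, 8] has size 4, forcing χ ≥ 4, and the coloring below uses 4 colors, so χ(G) = 4.
A valid 4-coloring: color 1: [1, 2, 5, 6]; color 2: [4, 9, 10]; color 3: [7, 8]; color 4: [3].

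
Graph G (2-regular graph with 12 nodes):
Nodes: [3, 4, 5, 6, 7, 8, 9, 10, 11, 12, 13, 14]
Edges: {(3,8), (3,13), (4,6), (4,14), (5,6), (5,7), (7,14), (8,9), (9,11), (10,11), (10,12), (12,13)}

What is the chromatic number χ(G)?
Clique number ω(G) = 2 (lower bound: χ ≥ ω).
Odd cycle [12, 10, 11, 9, 8, 3, 13] needs 3 colors (χ ≥ 3).
The coloring below uses 3 colors, so χ(G) = 3.
A valid 3-coloring: color 1: [3, 6, 9, 12, 14]; color 2: [4, 7, 8, 11, 13]; color 3: [5, 10].

χ(G) = 3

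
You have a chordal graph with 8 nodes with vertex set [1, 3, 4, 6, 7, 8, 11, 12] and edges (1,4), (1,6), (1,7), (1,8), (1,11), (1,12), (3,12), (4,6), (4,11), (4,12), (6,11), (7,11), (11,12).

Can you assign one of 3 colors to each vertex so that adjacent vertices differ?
No, G is not 3-colorable

The clique on vertices [1, 4, 11, 12] has size 4 > 3, so it alone needs 4 colors.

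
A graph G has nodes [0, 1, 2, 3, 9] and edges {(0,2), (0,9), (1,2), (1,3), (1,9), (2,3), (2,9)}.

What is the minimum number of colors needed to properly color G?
Clique number ω(G) = 3 (lower bound: χ ≥ ω).
The clique on [0, 2, 9] has size 3, forcing χ ≥ 3, and the coloring below uses 3 colors, so χ(G) = 3.
A valid 3-coloring: color 1: [2]; color 2: [3, 9]; color 3: [0, 1].

χ(G) = 3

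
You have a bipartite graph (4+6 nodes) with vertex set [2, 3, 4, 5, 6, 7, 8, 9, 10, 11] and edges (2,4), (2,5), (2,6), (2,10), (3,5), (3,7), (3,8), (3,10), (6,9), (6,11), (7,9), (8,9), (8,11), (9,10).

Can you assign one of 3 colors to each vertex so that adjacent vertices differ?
A valid 3-coloring: color 1: [2, 3, 9, 11]; color 2: [4, 5, 6, 7, 8, 10].
(χ(G) = 2 ≤ 3.)

Yes, G is 3-colorable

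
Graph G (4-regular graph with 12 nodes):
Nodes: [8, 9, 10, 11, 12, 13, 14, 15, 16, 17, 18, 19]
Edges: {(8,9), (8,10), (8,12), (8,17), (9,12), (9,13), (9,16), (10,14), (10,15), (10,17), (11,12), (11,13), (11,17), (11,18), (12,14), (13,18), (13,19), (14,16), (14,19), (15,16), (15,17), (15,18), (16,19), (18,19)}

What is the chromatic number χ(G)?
Clique number ω(G) = 3 (lower bound: χ ≥ ω).
The clique on [8, 10, 17] has size 3, forcing χ ≥ 3, and the coloring below uses 3 colors, so χ(G) = 3.
A valid 3-coloring: color 1: [8, 13, 14, 15]; color 2: [12, 16, 17, 18]; color 3: [9, 10, 11, 19].

χ(G) = 3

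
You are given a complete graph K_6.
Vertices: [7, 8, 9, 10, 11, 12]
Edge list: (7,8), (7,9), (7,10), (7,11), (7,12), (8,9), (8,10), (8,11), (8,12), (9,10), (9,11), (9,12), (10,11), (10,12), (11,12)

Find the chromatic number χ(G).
χ(G) = 6

Clique number ω(G) = 6 (lower bound: χ ≥ ω).
The clique on [7, 8, 9, 10, 11, 12] has size 6, forcing χ ≥ 6, and the coloring below uses 6 colors, so χ(G) = 6.
A valid 6-coloring: color 1: [11]; color 2: [10]; color 3: [7]; color 4: [12]; color 5: [9]; color 6: [8].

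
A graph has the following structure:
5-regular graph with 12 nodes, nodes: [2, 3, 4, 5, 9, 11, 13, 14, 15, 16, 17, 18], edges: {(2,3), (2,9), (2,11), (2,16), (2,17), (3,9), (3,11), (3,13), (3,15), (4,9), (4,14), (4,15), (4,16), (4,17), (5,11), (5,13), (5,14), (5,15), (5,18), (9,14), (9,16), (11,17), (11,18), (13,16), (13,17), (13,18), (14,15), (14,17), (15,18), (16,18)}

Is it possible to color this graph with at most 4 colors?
Yes, G is 4-colorable

A valid 4-coloring: color 1: [3, 14, 18]; color 2: [11, 15, 16]; color 3: [5, 9, 17]; color 4: [2, 4, 13].
(χ(G) = 4 ≤ 4.)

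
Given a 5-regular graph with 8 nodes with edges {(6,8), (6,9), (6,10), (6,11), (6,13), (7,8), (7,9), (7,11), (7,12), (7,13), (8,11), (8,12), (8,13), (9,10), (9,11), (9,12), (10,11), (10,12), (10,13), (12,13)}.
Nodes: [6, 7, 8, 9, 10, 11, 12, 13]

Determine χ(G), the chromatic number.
Clique number ω(G) = 4 (lower bound: χ ≥ ω).
The clique on [7, 8, 12, 13] has size 4, forcing χ ≥ 4, and the coloring below uses 4 colors, so χ(G) = 4.
A valid 4-coloring: color 1: [11, 13]; color 2: [6, 12]; color 3: [8, 9]; color 4: [7, 10].

χ(G) = 4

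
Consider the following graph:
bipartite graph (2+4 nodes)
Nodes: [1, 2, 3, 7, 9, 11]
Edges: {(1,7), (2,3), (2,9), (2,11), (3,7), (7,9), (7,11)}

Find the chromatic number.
χ(G) = 2

Clique number ω(G) = 2 (lower bound: χ ≥ ω).
The graph is bipartite (no odd cycle), so 2 colors suffice: χ(G) = 2.
A valid 2-coloring: color 1: [2, 7]; color 2: [1, 3, 9, 11].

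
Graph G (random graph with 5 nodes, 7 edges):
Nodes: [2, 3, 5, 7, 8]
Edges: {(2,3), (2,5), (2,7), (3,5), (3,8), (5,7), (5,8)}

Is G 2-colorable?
The clique on vertices [3, 5, 8] has size 3 > 2, so it alone needs 3 colors.

No, G is not 2-colorable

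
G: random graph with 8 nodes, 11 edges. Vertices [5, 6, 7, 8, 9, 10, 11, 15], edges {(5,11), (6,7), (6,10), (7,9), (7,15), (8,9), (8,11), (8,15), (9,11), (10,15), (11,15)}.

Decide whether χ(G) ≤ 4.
Yes, G is 4-colorable

A valid 4-coloring: color 1: [5, 6, 9, 15]; color 2: [7, 10, 11]; color 3: [8].
(χ(G) = 3 ≤ 4.)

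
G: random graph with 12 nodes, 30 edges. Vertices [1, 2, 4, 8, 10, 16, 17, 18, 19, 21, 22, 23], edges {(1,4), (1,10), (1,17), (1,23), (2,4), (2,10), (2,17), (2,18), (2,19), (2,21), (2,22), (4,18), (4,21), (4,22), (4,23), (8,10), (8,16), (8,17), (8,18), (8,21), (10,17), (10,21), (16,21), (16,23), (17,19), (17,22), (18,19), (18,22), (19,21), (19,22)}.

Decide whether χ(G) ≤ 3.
The clique on vertices [2, 17, 19, 22] has size 4 > 3, so it alone needs 4 colors.

No, G is not 3-colorable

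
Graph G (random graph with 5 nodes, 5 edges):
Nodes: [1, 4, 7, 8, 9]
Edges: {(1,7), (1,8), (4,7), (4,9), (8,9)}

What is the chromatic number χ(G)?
χ(G) = 3

Clique number ω(G) = 2 (lower bound: χ ≥ ω).
Odd cycle [8, 9, 4, 7, 1] needs 3 colors (χ ≥ 3).
The coloring below uses 3 colors, so χ(G) = 3.
A valid 3-coloring: color 1: [7, 8]; color 2: [1, 4]; color 3: [9].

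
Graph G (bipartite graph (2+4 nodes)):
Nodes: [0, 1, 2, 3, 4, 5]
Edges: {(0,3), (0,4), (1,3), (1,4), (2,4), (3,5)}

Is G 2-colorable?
Yes, G is 2-colorable

A valid 2-coloring: color 1: [3, 4]; color 2: [0, 1, 2, 5].
(χ(G) = 2 ≤ 2.)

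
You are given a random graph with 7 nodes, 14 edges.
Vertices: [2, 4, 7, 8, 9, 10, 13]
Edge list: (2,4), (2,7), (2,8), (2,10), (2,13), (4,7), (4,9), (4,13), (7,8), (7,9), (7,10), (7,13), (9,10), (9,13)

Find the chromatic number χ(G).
Clique number ω(G) = 4 (lower bound: χ ≥ ω).
The clique on [4, 7, 9, 13] has size 4, forcing χ ≥ 4, and the coloring below uses 4 colors, so χ(G) = 4.
A valid 4-coloring: color 1: [7]; color 2: [2, 9]; color 3: [4, 8, 10]; color 4: [13].

χ(G) = 4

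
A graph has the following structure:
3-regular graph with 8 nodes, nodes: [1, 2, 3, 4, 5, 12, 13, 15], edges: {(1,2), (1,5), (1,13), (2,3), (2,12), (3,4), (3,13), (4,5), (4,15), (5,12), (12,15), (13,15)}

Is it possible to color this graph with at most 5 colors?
Yes, G is 5-colorable

A valid 5-coloring: color 1: [4, 12, 13]; color 2: [2, 5, 15]; color 3: [1, 3].
(χ(G) = 3 ≤ 5.)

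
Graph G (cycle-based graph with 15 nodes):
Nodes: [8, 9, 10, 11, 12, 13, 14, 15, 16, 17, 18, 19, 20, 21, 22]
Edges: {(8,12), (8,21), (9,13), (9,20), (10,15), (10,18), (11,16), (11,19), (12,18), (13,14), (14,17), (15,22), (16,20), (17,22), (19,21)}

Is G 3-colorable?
A valid 3-coloring: color 1: [10, 11, 12, 14, 20, 21, 22]; color 2: [8, 13, 15, 16, 17, 18, 19]; color 3: [9].
(χ(G) = 3 ≤ 3.)

Yes, G is 3-colorable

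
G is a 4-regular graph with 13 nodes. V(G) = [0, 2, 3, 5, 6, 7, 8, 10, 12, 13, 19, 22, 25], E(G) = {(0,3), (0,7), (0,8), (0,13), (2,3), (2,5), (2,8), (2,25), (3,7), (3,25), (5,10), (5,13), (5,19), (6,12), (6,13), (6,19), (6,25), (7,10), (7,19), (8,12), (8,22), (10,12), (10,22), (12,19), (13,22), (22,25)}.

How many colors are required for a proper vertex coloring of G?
Clique number ω(G) = 3 (lower bound: χ ≥ ω).
The clique on [0, 3, 7] has size 3, forcing χ ≥ 3, and the coloring below uses 3 colors, so χ(G) = 3.
A valid 3-coloring: color 1: [2, 6, 7, 22]; color 2: [0, 5, 12, 25]; color 3: [3, 8, 10, 13, 19].

χ(G) = 3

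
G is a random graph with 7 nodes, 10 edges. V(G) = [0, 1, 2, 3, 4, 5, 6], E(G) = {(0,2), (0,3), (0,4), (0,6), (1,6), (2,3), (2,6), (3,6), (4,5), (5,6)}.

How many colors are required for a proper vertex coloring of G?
χ(G) = 4

Clique number ω(G) = 4 (lower bound: χ ≥ ω).
The clique on [0, 2, 3, 6] has size 4, forcing χ ≥ 4, and the coloring below uses 4 colors, so χ(G) = 4.
A valid 4-coloring: color 1: [4, 6]; color 2: [0, 1, 5]; color 3: [2]; color 4: [3].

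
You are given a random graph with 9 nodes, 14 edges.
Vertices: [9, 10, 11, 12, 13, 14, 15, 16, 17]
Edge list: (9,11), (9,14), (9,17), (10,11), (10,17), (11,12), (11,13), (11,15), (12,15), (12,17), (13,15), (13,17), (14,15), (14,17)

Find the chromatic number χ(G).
Clique number ω(G) = 3 (lower bound: χ ≥ ω).
The clique on [9, 14, 17] has size 3, forcing χ ≥ 3, and the coloring below uses 3 colors, so χ(G) = 3.
A valid 3-coloring: color 1: [11, 16, 17]; color 2: [10, 12, 13, 14]; color 3: [9, 15].

χ(G) = 3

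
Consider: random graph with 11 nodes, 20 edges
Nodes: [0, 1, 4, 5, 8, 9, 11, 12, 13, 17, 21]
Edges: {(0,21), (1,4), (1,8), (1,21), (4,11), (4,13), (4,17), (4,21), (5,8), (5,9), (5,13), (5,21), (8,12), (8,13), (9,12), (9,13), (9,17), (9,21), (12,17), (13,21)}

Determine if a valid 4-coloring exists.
Yes, G is 4-colorable

A valid 4-coloring: color 1: [8, 11, 17, 21]; color 2: [0, 4, 9]; color 3: [1, 12, 13]; color 4: [5].
(χ(G) = 4 ≤ 4.)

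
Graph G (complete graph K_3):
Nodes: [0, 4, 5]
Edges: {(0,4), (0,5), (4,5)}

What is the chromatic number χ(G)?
χ(G) = 3

Clique number ω(G) = 3 (lower bound: χ ≥ ω).
The clique on [0, 4, 5] has size 3, forcing χ ≥ 3, and the coloring below uses 3 colors, so χ(G) = 3.
A valid 3-coloring: color 1: [0]; color 2: [4]; color 3: [5].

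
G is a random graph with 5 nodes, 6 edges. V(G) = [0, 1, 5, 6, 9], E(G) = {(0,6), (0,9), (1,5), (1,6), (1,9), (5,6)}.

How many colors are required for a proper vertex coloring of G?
χ(G) = 3

Clique number ω(G) = 3 (lower bound: χ ≥ ω).
The clique on [1, 5, 6] has size 3, forcing χ ≥ 3, and the coloring below uses 3 colors, so χ(G) = 3.
A valid 3-coloring: color 1: [0, 1]; color 2: [6, 9]; color 3: [5].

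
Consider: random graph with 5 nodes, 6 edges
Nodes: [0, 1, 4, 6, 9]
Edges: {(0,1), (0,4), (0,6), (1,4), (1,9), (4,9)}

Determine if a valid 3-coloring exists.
A valid 3-coloring: color 1: [1, 6]; color 2: [0, 9]; color 3: [4].
(χ(G) = 3 ≤ 3.)

Yes, G is 3-colorable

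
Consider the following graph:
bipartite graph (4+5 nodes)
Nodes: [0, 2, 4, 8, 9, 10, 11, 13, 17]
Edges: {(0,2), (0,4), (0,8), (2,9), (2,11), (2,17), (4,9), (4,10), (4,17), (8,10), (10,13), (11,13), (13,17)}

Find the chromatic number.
χ(G) = 2

Clique number ω(G) = 2 (lower bound: χ ≥ ω).
The graph is bipartite (no odd cycle), so 2 colors suffice: χ(G) = 2.
A valid 2-coloring: color 1: [2, 4, 8, 13]; color 2: [0, 9, 10, 11, 17].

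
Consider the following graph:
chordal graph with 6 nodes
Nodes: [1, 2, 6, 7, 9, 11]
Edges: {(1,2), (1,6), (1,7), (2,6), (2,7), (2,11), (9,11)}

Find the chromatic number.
χ(G) = 3

Clique number ω(G) = 3 (lower bound: χ ≥ ω).
The clique on [1, 2, 6] has size 3, forcing χ ≥ 3, and the coloring below uses 3 colors, so χ(G) = 3.
A valid 3-coloring: color 1: [2, 9]; color 2: [1, 11]; color 3: [6, 7].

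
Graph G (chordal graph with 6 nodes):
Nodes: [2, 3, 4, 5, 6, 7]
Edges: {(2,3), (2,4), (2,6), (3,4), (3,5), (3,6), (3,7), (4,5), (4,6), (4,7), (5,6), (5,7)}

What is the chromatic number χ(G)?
χ(G) = 4

Clique number ω(G) = 4 (lower bound: χ ≥ ω).
The clique on [2, 3, 4, 6] has size 4, forcing χ ≥ 4, and the coloring below uses 4 colors, so χ(G) = 4.
A valid 4-coloring: color 1: [3]; color 2: [4]; color 3: [2, 5]; color 4: [6, 7].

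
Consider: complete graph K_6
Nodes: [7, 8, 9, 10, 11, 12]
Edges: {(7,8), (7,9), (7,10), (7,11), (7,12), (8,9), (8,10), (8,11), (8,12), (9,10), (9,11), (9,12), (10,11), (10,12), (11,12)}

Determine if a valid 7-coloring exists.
Yes, G is 7-colorable

A valid 7-coloring: color 1: [11]; color 2: [8]; color 3: [10]; color 4: [12]; color 5: [7]; color 6: [9].
(χ(G) = 6 ≤ 7.)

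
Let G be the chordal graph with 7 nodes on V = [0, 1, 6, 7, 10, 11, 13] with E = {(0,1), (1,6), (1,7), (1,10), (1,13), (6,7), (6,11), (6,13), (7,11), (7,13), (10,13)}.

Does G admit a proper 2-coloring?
The clique on vertices [1, 6, 7, 13] has size 4 > 2, so it alone needs 4 colors.

No, G is not 2-colorable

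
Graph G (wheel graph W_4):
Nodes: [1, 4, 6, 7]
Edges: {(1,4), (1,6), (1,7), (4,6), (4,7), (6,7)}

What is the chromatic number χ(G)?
Clique number ω(G) = 4 (lower bound: χ ≥ ω).
The clique on [1, 4, 6, 7] has size 4, forcing χ ≥ 4, and the coloring below uses 4 colors, so χ(G) = 4.
A valid 4-coloring: color 1: [1]; color 2: [6]; color 3: [4]; color 4: [7].

χ(G) = 4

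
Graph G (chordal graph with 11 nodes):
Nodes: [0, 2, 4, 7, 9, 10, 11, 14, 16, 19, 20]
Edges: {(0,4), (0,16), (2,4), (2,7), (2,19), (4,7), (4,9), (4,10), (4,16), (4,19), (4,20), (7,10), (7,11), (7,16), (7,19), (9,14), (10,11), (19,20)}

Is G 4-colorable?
A valid 4-coloring: color 1: [4, 11, 14]; color 2: [0, 7, 9, 20]; color 3: [10, 16, 19]; color 4: [2].
(χ(G) = 4 ≤ 4.)

Yes, G is 4-colorable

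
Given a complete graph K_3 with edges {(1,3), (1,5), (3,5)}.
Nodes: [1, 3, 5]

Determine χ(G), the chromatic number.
Clique number ω(G) = 3 (lower bound: χ ≥ ω).
The clique on [1, 3, 5] has size 3, forcing χ ≥ 3, and the coloring below uses 3 colors, so χ(G) = 3.
A valid 3-coloring: color 1: [5]; color 2: [3]; color 3: [1].

χ(G) = 3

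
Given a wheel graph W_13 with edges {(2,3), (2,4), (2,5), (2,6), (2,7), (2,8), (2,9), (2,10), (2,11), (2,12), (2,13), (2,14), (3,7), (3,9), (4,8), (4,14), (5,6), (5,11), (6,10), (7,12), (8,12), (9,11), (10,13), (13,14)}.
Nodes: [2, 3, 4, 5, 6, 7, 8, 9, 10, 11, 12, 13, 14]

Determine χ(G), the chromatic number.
χ(G) = 3

Clique number ω(G) = 3 (lower bound: χ ≥ ω).
The clique on [2, 3, 9] has size 3, forcing χ ≥ 3, and the coloring below uses 3 colors, so χ(G) = 3.
A valid 3-coloring: color 1: [2]; color 2: [3, 4, 6, 11, 12, 13]; color 3: [5, 7, 8, 9, 10, 14].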